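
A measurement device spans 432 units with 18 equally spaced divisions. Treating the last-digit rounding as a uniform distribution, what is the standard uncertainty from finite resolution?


resolution = range / divisions
resolution = 432 / 18 = 24
u_res = resolution / (2*sqrt(3))
u_res = 24 / 3.4641016
u_res = 6.9282

6.9282


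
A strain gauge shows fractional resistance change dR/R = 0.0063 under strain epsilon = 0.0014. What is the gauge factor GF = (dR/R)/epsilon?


GF = (dR/R) / epsilon
= 0.0063 / 0.0014
= 4.5000

4.5000


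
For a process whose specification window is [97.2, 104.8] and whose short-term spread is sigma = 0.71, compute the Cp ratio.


Cp = (USL - LSL) / (6 * sigma)
= (104.8 - 97.2) / (6 * 0.71)
= 7.6000 / 4.2600
= 1.7840

1.7840


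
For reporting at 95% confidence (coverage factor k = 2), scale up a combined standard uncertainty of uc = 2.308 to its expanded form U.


U = k * uc
U = 2 * 2.308
U = 4.6160

4.6160


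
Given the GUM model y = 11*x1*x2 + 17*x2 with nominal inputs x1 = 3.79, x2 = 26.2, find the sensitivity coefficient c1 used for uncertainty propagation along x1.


y = 11*x1*x2 + 17*x2
dy/dx1 = 11*x2
Evaluate at x2 = 26.2: c1 = 11 * 26.2
c1 = 288.2000

288.2000


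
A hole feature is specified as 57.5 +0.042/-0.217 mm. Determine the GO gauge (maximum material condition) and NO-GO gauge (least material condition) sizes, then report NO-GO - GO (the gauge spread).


GO = nominal - lower_tol (smallest hole = maximum material condition)
GO = 57.5 - 0.217 = 57.283
NO-GO = nominal + upper_tol (largest hole = least material condition)
NO-GO = 57.5 + 0.042 = 57.542
spread = NO-GO - GO = 57.542 - 57.283 = 0.2590

0.2590


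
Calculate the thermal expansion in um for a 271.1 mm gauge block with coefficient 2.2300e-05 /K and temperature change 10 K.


dL = L * alpha * dT
= 271.1 * 2.2300e-05 * 10
= 0.0604553 mm
dL_um = 0.0604553 * 1000 = 60.4553 um

60.4553


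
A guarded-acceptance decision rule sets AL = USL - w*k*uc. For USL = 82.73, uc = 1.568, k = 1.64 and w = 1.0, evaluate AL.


U = k * uc = 1.64 * 1.568 = 2.57152
guard band g = w * U = 1.0 * 2.57152 = 2.57152
AL = USL - g = 82.73 - 2.57152
AL = 80.1585

80.1585


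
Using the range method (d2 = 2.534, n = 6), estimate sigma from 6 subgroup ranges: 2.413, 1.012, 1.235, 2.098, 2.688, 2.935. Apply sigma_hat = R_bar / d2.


R_bar = (2.413 + 1.012 + 1.235 + 2.098 + 2.688 + 2.935) / 6
R_bar = 12.381 / 6 = 2.0635
sigma_hat = R_bar / d2 = 2.0635 / 2.534 = 0.8143

0.8143


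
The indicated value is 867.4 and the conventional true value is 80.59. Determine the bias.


Systematic error = measured - true
= 867.4 - 80.59
= 786.8100

786.8100


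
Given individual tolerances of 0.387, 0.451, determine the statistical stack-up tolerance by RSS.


RSS = sqrt(0.387^2 + 0.451^2)
= sqrt(0.35317)
= 0.5943

0.5943


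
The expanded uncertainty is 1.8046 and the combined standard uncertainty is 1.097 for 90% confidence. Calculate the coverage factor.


k = U / uc
k = 1.8046 / 1.097
k = 1.645

1.645


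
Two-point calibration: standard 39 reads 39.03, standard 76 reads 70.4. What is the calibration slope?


slope = (y2 - y1) / (x2 - x1)
= (70.4 - 39.03) / (76 - 39)
= 31.3700 / 37
= 0.8478

0.8478


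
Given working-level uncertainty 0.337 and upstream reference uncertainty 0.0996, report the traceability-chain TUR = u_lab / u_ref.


TUR = u_lab / u_ref
= 0.337 / 0.0996
= 3.3835

3.3835


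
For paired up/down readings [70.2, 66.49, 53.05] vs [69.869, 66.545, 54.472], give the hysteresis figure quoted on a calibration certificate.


|70.2 - 69.869| = 0.3310
|66.49 - 66.545| = 0.0550
|53.05 - 54.472| = 1.4220
hysteresis = max(diffs) = 1.4220

1.4220


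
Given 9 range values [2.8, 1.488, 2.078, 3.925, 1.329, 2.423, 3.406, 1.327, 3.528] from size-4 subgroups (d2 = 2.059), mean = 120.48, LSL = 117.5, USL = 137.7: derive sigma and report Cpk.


R_bar = (2.8 + 1.488 + 2.078 + 3.925 + 1.329 + 2.423 + 3.406 + 1.327 + 3.528) / 9 = 2.4782222
sigma = R_bar / d2 = 2.4782222 / 2.059 = 1.2036048
Cp = (USL - LSL)/(6*sigma) = (137.7 - 117.5)/(6*1.2036048) = 2.7972
Cpu = (137.7 - 120.48)/(3*1.2036048) = 4.7690
Cpl = (120.48 - 117.5)/(3*1.2036048) = 0.8253
Cpk = min(Cpu, Cpl) = 0.8253

0.8253


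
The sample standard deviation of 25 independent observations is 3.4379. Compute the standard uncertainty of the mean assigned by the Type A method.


u_A = s / sqrt(n)
u_A = 3.4379 / sqrt(25)
u_A = 3.4379 / 5
u_A = 0.6876

0.6876


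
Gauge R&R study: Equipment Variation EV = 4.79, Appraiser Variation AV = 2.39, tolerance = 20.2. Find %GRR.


GRR = sqrt(EV^2 + AV^2) = sqrt(4.79^2 + 2.39^2) = 5.3531486
%GRR = GRR / tol * 100 = 5.3531486 / 20.2 * 100
%GRR = 26.5007

26.5007


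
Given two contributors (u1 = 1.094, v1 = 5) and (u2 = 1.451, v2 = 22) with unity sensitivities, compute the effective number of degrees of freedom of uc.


uc = sqrt(u1^2 + u2^2) = sqrt(1.094^2 + 1.451^2) = 1.8172058
v_eff = uc^4 / (u1^4/v1 + u2^4/v2)
= 1.8172058^4 / (1.094^4/5 + 1.451^4/22)
= 10.904769 / 0.48797025
v_eff = 22.3472

22.3472


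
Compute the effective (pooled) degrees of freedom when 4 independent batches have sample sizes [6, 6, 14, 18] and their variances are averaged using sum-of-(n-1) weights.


nu = sum_i (n_i - 1)
nu = ((6 - 1) + (6 - 1) + (14 - 1) + (18 - 1))
nu = 5 + 5 + 13 + 17
nu = 40

40


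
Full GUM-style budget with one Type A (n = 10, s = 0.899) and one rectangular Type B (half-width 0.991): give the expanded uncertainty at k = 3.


u_A = s / sqrt(n) = 0.899 / sqrt(10) = 0.28428876
u_B = half_width / sqrt(3) = 0.991 / sqrt(3) = 0.57215412
uc = sqrt(u_A^2 + u_B^2) = sqrt(0.28428876^2 + 0.57215412^2) = 0.63889
U = k * uc = 3 * 0.63889
U = 1.9167

1.9167


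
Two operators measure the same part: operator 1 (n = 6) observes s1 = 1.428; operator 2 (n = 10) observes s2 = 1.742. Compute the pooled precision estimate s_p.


s_p = sqrt(((n1-1)*s1^2 + (n2-1)*s2^2) / (n1+n2-2))
numerator = (6-1)*1.428^2 + (10-1)*1.742^2 = 10.19592 + 27.311076 = 37.506996
denominator = 6 + 10 - 2 = 14
s_p^2 = 37.506996 / 14 = 2.6790711
s_p = sqrt(2.6790711) = 1.6368

1.6368


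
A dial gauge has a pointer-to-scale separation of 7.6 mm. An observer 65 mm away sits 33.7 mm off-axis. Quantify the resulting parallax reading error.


error = h * offset / d
= 7.6 * 33.7 / 65
= 3.9403

3.9403


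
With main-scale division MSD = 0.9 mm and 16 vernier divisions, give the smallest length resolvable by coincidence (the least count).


LC = MSD / n_div
= 0.9 / 16
= 0.0563

0.0563


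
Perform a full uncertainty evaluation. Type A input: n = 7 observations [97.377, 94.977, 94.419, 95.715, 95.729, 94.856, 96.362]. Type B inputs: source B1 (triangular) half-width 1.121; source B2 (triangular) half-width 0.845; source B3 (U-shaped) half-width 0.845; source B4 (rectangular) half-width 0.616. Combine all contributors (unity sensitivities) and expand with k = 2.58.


mean = (97.377 + 94.977 + 94.419 + 95.715 + 95.729 + 94.856 + 96.362) / 7 = 95.63357143
s = sqrt(sum((x - mean)^2)/(n-1)) = 1.0080324
u_A = s / sqrt(n) = 1.0080324 / sqrt(7) = 0.38100043
u_B1 = 1.121 / sqrt(6) = 0.45764633
u_B2 = 0.845 / sqrt(6) = 0.34496981
u_B3 = 0.845 / sqrt(2) = 0.59750523
u_B4 = 0.616 / sqrt(3) = 0.35564777
uc = sqrt(0.38100043^2 + 0.45764633^2 + 0.34496981^2 + 0.59750523^2 + 0.35564777^2) = 0.97831667
U = k * uc = 2.58 * 0.97831667
U = 2.5241

2.5241


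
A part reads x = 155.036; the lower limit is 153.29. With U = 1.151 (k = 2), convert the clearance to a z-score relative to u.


u = U / k = 1.151 / 2 = 0.5755
margin = |LSL - x| = |153.29 - 155.036| = 1.746
z = margin / u = 1.746 / 0.5755
z = 3.0339

3.0339


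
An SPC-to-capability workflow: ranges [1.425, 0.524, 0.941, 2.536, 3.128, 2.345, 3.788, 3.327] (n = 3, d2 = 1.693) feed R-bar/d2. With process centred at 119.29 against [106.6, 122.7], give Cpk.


R_bar = (1.425 + 0.524 + 0.941 + 2.536 + 3.128 + 2.345 + 3.788 + 3.327) / 8 = 2.25175
sigma = R_bar / d2 = 2.25175 / 1.693 = 1.3300354
Cp = (USL - LSL)/(6*sigma) = (122.7 - 106.6)/(6*1.3300354) = 2.0175
Cpu = (122.7 - 119.29)/(3*1.3300354) = 0.8546
Cpl = (119.29 - 106.6)/(3*1.3300354) = 3.1804
Cpk = min(Cpu, Cpl) = 0.8546

0.8546


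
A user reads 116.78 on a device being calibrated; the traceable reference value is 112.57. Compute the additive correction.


Correction = standard - reading
= 112.57 - 116.78
= -4.2100

-4.2100


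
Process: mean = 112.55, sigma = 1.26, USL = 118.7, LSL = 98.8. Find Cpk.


Cpu = (USL - mean) / (3*sigma) = (118.7 - 112.55) / (3*1.26) = 1.6270
Cpl = (mean - LSL) / (3*sigma) = (112.55 - 98.8) / (3*1.26) = 3.6376
Cpk = min(Cpu, Cpl) = 1.6270

1.6270


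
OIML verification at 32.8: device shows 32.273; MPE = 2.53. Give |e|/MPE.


e = indication - reference = 32.273 - 32.8 = -0.5270
|e| = 0.5270
ratio = |e| / MPE = 0.5270 / 2.53
ratio = 0.2083

0.2083


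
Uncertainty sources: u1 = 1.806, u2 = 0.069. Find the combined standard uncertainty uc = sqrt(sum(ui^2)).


uc = sqrt(1.806^2 + 0.069^2)
uc = sqrt(3.266397)
uc = 1.8073

1.8073


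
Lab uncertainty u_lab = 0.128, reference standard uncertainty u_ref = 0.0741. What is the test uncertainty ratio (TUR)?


TUR = u_lab / u_ref
= 0.128 / 0.0741
= 1.7274

1.7274


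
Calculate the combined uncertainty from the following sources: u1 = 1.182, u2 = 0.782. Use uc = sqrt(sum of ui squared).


uc = sqrt(1.182^2 + 0.782^2)
uc = sqrt(2.008648)
uc = 1.4173

1.4173


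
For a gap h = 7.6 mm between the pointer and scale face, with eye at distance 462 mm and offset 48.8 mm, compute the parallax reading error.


error = h * offset / d
= 7.6 * 48.8 / 462
= 0.8028

0.8028


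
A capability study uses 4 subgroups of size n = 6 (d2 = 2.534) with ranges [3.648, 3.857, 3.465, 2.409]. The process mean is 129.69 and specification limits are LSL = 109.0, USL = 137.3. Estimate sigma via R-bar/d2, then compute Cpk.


R_bar = (3.648 + 3.857 + 3.465 + 2.409) / 4 = 3.34475
sigma = R_bar / d2 = 3.34475 / 2.534 = 1.3199487
Cp = (USL - LSL)/(6*sigma) = (137.3 - 109.0)/(6*1.3199487) = 3.5734
Cpu = (137.3 - 129.69)/(3*1.3199487) = 1.9218
Cpl = (129.69 - 109.0)/(3*1.3199487) = 5.2250
Cpk = min(Cpu, Cpl) = 1.9218

1.9218


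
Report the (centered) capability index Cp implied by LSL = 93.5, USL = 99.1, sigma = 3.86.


Cp = (USL - LSL) / (6 * sigma)
= (99.1 - 93.5) / (6 * 3.86)
= 5.6000 / 23.1600
= 0.2418

0.2418


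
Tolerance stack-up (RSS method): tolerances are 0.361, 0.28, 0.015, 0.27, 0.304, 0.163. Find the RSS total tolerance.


RSS = sqrt(0.361^2 + 0.28^2 + 0.015^2 + 0.27^2 + 0.304^2 + 0.163^2)
= sqrt(0.400831)
= 0.6331

0.6331


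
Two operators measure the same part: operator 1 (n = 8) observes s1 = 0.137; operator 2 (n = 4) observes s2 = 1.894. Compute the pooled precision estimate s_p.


s_p = sqrt(((n1-1)*s1^2 + (n2-1)*s2^2) / (n1+n2-2))
numerator = (8-1)*0.137^2 + (4-1)*1.894^2 = 0.131383 + 10.761708 = 10.893091
denominator = 8 + 4 - 2 = 10
s_p^2 = 10.893091 / 10 = 1.0893091
s_p = sqrt(1.0893091) = 1.0437

1.0437


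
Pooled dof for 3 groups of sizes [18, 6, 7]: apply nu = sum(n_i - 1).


nu = sum_i (n_i - 1)
nu = ((18 - 1) + (6 - 1) + (7 - 1))
nu = 17 + 5 + 6
nu = 28

28


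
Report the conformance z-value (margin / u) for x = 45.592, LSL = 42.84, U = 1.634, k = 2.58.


u = U / k = 1.634 / 2.58 = 0.63333333
margin = |LSL - x| = |42.84 - 45.592| = 2.752
z = margin / u = 2.752 / 0.63333333
z = 4.3453

4.3453


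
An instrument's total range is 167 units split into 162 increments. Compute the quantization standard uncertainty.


resolution = range / divisions
resolution = 167 / 162 = 1.0308642
u_res = resolution / (2*sqrt(3))
u_res = 1.0308642 / 3.4641016
u_res = 0.2976

0.2976


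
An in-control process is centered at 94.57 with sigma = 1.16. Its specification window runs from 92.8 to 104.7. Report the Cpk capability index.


Cpu = (USL - mean) / (3*sigma) = (104.7 - 94.57) / (3*1.16) = 2.9109
Cpl = (mean - LSL) / (3*sigma) = (94.57 - 92.8) / (3*1.16) = 0.5086
Cpk = min(Cpu, Cpl) = 0.5086

0.5086


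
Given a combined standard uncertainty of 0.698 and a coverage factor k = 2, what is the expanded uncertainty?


U = k * uc
U = 2 * 0.698
U = 1.3960

1.3960


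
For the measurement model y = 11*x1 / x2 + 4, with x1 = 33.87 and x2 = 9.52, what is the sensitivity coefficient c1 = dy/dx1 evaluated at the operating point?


y = 11*x1 / x2 + 4
dy/dx1 = 11/x2
Evaluate at x2 = 9.52: c1 = 11 / 9.52
c1 = 1.1555

1.1555


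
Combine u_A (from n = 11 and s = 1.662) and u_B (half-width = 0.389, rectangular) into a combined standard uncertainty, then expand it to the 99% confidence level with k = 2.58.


u_A = s / sqrt(n) = 1.662 / sqrt(11) = 0.50111185
u_B = half_width / sqrt(3) = 0.389 / sqrt(3) = 0.22458925
uc = sqrt(u_A^2 + u_B^2) = sqrt(0.50111185^2 + 0.22458925^2) = 0.5491388
U = k * uc = 2.58 * 0.5491388
U = 1.4168

1.4168


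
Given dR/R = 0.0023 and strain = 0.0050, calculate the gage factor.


GF = (dR/R) / epsilon
= 0.0023 / 0.0050
= 0.4600

0.4600


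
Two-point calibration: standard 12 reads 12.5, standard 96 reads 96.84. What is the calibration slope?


slope = (y2 - y1) / (x2 - x1)
= (96.84 - 12.5) / (96 - 12)
= 84.3400 / 84
= 1.0040

1.0040


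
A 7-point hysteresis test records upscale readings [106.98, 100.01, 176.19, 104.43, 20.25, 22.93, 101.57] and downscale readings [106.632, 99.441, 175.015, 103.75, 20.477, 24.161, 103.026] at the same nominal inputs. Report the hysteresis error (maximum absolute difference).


|106.98 - 106.632| = 0.3480
|100.01 - 99.441| = 0.5690
|176.19 - 175.015| = 1.1750
|104.43 - 103.75| = 0.6800
|20.25 - 20.477| = 0.2270
|22.93 - 24.161| = 1.2310
|101.57 - 103.026| = 1.4560
hysteresis = max(diffs) = 1.4560

1.4560


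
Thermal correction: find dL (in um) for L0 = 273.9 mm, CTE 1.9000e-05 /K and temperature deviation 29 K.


dL = L * alpha * dT
= 273.9 * 1.9000e-05 * 29
= 0.1509189 mm
dL_um = 0.1509189 * 1000 = 150.9189 um

150.9189


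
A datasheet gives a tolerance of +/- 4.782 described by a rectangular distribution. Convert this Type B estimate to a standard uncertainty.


u_B = half_width / sqrt(3)
u_B = 4.782 / 1.7320508
u_B = 2.7609

2.7609


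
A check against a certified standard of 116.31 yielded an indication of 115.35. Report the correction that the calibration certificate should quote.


Correction = standard - reading
= 116.31 - 115.35
= 0.9600

0.9600


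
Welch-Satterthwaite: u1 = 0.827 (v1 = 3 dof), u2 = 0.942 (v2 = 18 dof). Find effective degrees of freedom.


uc = sqrt(u1^2 + u2^2) = sqrt(0.827^2 + 0.942^2) = 1.2535123
v_eff = uc^4 / (u1^4/v1 + u2^4/v2)
= 1.2535123^4 / (0.827^4/3 + 0.942^4/18)
= 2.468962 / 0.1996649
v_eff = 12.3655

12.3655


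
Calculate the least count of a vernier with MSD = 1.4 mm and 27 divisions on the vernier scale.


LC = MSD / n_div
= 1.4 / 27
= 0.0519

0.0519


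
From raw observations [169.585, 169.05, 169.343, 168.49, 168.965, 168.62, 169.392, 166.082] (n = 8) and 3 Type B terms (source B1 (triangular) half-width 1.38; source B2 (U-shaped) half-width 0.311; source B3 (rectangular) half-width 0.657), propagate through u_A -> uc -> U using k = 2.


mean = (169.585 + 169.05 + 169.343 + 168.49 + 168.965 + 168.62 + 169.392 + 166.082) / 8 = 168.690875
s = sqrt(sum((x - mean)^2)/(n-1)) = 1.11944
u_A = s / sqrt(n) = 1.11944 / sqrt(8) = 0.39578181
u_B1 = 1.38 / sqrt(6) = 0.56338264
u_B2 = 0.311 / sqrt(2) = 0.21991021
u_B3 = 0.657 / sqrt(3) = 0.37931913
uc = sqrt(0.39578181^2 + 0.56338264^2 + 0.21991021^2 + 0.37931913^2) = 0.81626389
U = k * uc = 2 * 0.81626389
U = 1.6325

1.6325


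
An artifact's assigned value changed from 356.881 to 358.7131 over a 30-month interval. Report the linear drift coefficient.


rate = (v2 - v1) / months
= (358.7131 - 356.881) / 30
= 1.8321 / 30
= 0.0611

0.0611


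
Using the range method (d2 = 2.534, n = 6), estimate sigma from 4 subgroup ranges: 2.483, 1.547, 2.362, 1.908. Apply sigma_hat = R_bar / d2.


R_bar = (2.483 + 1.547 + 2.362 + 1.908) / 4
R_bar = 8.3 / 4 = 2.075
sigma_hat = R_bar / d2 = 2.075 / 2.534 = 0.8189

0.8189


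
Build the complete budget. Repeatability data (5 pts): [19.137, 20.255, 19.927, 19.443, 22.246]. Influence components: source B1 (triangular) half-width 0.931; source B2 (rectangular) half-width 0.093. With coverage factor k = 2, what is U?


mean = (19.137 + 20.255 + 19.927 + 19.443 + 22.246) / 5 = 20.2016
s = sqrt(sum((x - mean)^2)/(n-1)) = 1.2213389
u_A = s / sqrt(n) = 1.2213389 / sqrt(5) = 0.54619936
u_B1 = 0.931 / sqrt(6) = 0.38007916
u_B2 = 0.093 / sqrt(3) = 0.053693575
uc = sqrt(0.54619936^2 + 0.38007916^2 + 0.053693575^2) = 0.66759037
U = k * uc = 2 * 0.66759037
U = 1.3352

1.3352


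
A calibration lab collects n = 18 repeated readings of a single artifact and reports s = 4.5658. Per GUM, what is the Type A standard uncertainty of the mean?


u_A = s / sqrt(n)
u_A = 4.5658 / sqrt(18)
u_A = 4.5658 / 4.2426407
u_A = 1.0762

1.0762


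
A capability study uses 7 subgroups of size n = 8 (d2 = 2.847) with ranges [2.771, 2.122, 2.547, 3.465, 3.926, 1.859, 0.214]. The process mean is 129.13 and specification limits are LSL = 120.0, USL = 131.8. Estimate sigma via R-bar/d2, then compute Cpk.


R_bar = (2.771 + 2.122 + 2.547 + 3.465 + 3.926 + 1.859 + 0.214) / 7 = 2.4148571
sigma = R_bar / d2 = 2.4148571 / 2.847 = 0.84821113
Cp = (USL - LSL)/(6*sigma) = (131.8 - 120.0)/(6*0.84821113) = 2.3186
Cpu = (131.8 - 129.13)/(3*0.84821113) = 1.0493
Cpl = (129.13 - 120.0)/(3*0.84821113) = 3.5879
Cpk = min(Cpu, Cpl) = 1.0493

1.0493


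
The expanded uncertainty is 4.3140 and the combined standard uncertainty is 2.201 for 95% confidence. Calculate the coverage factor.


k = U / uc
k = 4.3140 / 2.201
k = 1.96

1.96


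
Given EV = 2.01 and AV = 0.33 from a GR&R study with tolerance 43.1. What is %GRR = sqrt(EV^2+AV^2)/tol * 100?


GRR = sqrt(EV^2 + AV^2) = sqrt(2.01^2 + 0.33^2) = 2.0369094
%GRR = GRR / tol * 100 = 2.0369094 / 43.1 * 100
%GRR = 4.7260

4.7260


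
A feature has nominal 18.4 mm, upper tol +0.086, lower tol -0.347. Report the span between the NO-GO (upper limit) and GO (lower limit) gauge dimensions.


GO = nominal - lower_tol (smallest hole = maximum material condition)
GO = 18.4 - 0.347 = 18.053
NO-GO = nominal + upper_tol (largest hole = least material condition)
NO-GO = 18.4 + 0.086 = 18.486
spread = NO-GO - GO = 18.486 - 18.053 = 0.4330

0.4330


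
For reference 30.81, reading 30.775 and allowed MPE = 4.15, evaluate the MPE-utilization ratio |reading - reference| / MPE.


e = indication - reference = 30.775 - 30.81 = -0.0350
|e| = 0.0350
ratio = |e| / MPE = 0.0350 / 4.15
ratio = 0.0084

0.0084


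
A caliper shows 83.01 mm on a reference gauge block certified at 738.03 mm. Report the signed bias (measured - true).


Systematic error = measured - true
= 83.01 - 738.03
= -655.0200

-655.0200


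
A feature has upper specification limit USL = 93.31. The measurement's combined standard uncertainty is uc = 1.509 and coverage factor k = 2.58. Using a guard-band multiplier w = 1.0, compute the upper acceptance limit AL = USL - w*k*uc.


U = k * uc = 2.58 * 1.509 = 3.89322
guard band g = w * U = 1.0 * 3.89322 = 3.89322
AL = USL - g = 93.31 - 3.89322
AL = 89.4168

89.4168


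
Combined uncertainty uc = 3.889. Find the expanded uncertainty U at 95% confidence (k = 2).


U = k * uc
U = 2 * 3.889
U = 7.7780

7.7780


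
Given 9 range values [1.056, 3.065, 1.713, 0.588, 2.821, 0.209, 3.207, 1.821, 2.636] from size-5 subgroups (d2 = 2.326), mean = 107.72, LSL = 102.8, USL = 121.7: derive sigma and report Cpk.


R_bar = (1.056 + 3.065 + 1.713 + 0.588 + 2.821 + 0.209 + 3.207 + 1.821 + 2.636) / 9 = 1.9017778
sigma = R_bar / d2 = 1.9017778 / 2.326 = 0.81761728
Cp = (USL - LSL)/(6*sigma) = (121.7 - 102.8)/(6*0.81761728) = 3.8527
Cpu = (121.7 - 107.72)/(3*0.81761728) = 5.6995
Cpl = (107.72 - 102.8)/(3*0.81761728) = 2.0058
Cpk = min(Cpu, Cpl) = 2.0058

2.0058


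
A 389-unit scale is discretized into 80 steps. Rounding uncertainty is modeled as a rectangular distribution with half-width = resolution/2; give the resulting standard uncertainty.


resolution = range / divisions
resolution = 389 / 80 = 4.8625
u_res = resolution / (2*sqrt(3))
u_res = 4.8625 / 3.4641016
u_res = 1.4037

1.4037


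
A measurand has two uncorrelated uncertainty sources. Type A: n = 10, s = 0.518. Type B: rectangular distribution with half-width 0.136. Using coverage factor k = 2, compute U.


u_A = s / sqrt(n) = 0.518 / sqrt(10) = 0.16380598
u_B = half_width / sqrt(3) = 0.136 / sqrt(3) = 0.078519637
uc = sqrt(u_A^2 + u_B^2) = sqrt(0.16380598^2 + 0.078519637^2) = 0.18165278
U = k * uc = 2 * 0.18165278
U = 0.3633

0.3633


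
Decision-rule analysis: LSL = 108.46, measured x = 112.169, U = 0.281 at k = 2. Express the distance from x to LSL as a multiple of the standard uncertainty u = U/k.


u = U / k = 0.281 / 2 = 0.1405
margin = |LSL - x| = |108.46 - 112.169| = 3.709
z = margin / u = 3.709 / 0.1405
z = 26.3986

26.3986


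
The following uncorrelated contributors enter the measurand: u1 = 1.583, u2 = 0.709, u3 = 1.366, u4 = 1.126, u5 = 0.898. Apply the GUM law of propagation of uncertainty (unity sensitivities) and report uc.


uc = sqrt(1.583^2 + 0.709^2 + 1.366^2 + 1.126^2 + 0.898^2)
uc = sqrt(6.948806)
uc = 2.6361

2.6361


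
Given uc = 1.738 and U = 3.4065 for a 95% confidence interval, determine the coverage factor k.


k = U / uc
k = 3.4065 / 1.738
k = 1.96

1.96


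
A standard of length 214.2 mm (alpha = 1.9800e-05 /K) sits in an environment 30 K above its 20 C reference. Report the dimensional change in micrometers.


dL = L * alpha * dT
= 214.2 * 1.9800e-05 * 30
= 0.1272348 mm
dL_um = 0.1272348 * 1000 = 127.2348 um

127.2348


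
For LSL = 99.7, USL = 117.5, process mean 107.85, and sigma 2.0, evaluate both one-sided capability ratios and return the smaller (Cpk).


Cpu = (USL - mean) / (3*sigma) = (117.5 - 107.85) / (3*2.0) = 1.6083
Cpl = (mean - LSL) / (3*sigma) = (107.85 - 99.7) / (3*2.0) = 1.3583
Cpk = min(Cpu, Cpl) = 1.3583

1.3583


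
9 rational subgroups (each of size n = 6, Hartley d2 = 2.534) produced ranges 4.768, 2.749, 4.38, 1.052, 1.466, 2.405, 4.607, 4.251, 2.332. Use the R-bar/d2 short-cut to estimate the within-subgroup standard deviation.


R_bar = (4.768 + 2.749 + 4.38 + 1.052 + 1.466 + 2.405 + 4.607 + 4.251 + 2.332) / 9
R_bar = 28.01 / 9 = 3.1122222
sigma_hat = R_bar / d2 = 3.1122222 / 2.534 = 1.2282

1.2282


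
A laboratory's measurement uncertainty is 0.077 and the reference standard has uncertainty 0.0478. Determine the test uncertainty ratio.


TUR = u_lab / u_ref
= 0.077 / 0.0478
= 1.6109

1.6109


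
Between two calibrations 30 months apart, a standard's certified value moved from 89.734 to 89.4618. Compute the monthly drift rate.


rate = (v2 - v1) / months
= (89.4618 - 89.734) / 30
= -0.2722 / 30
= -0.0091

-0.0091


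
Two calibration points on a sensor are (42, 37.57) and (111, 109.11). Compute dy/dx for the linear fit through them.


slope = (y2 - y1) / (x2 - x1)
= (109.11 - 37.57) / (111 - 42)
= 71.5400 / 69
= 1.0368

1.0368


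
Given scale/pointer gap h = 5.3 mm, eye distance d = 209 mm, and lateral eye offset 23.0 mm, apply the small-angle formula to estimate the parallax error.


error = h * offset / d
= 5.3 * 23.0 / 209
= 0.5833

0.5833


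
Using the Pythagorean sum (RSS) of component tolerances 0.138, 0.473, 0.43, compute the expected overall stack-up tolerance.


RSS = sqrt(0.138^2 + 0.473^2 + 0.43^2)
= sqrt(0.427673)
= 0.6540

0.6540


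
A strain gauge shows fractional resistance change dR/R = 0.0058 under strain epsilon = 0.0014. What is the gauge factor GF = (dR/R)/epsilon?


GF = (dR/R) / epsilon
= 0.0058 / 0.0014
= 4.1429

4.1429


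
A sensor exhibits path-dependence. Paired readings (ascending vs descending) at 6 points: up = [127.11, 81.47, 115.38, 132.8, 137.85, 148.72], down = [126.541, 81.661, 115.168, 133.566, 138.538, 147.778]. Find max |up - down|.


|127.11 - 126.541| = 0.5690
|81.47 - 81.661| = 0.1910
|115.38 - 115.168| = 0.2120
|132.8 - 133.566| = 0.7660
|137.85 - 138.538| = 0.6880
|148.72 - 147.778| = 0.9420
hysteresis = max(diffs) = 0.9420

0.9420


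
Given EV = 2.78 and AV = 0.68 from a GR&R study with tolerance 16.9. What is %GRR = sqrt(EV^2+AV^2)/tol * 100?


GRR = sqrt(EV^2 + AV^2) = sqrt(2.78^2 + 0.68^2) = 2.8619574
%GRR = GRR / tol * 100 = 2.8619574 / 16.9 * 100
%GRR = 16.9347

16.9347


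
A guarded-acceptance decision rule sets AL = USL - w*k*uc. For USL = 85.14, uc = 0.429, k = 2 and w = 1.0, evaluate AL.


U = k * uc = 2 * 0.429 = 0.858
guard band g = w * U = 1.0 * 0.858 = 0.858
AL = USL - g = 85.14 - 0.858
AL = 84.2820

84.2820


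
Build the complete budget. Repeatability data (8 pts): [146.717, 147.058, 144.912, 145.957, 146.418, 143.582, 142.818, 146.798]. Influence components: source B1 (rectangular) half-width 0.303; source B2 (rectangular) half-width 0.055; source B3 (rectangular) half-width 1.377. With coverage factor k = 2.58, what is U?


mean = (146.717 + 147.058 + 144.912 + 145.957 + 146.418 + 143.582 + 142.818 + 146.798) / 8 = 145.5325
s = sqrt(sum((x - mean)^2)/(n-1)) = 1.5970496
u_A = s / sqrt(n) = 1.5970496 / sqrt(8) = 0.5646423
u_B1 = 0.303 / sqrt(3) = 0.17493713
u_B2 = 0.055 / sqrt(3) = 0.031754265
u_B3 = 1.377 / sqrt(3) = 0.79501132
uc = sqrt(0.5646423^2 + 0.17493713^2 + 0.031754265^2 + 0.79501132^2) = 0.9911989
U = k * uc = 2.58 * 0.9911989
U = 2.5573

2.5573


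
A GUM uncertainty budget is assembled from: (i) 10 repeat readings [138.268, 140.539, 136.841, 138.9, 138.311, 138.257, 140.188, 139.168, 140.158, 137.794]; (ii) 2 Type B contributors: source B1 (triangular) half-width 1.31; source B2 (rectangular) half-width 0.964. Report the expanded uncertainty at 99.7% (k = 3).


mean = (138.268 + 140.539 + 136.841 + 138.9 + 138.311 + 138.257 + 140.188 + 139.168 + 140.158 + 137.794) / 10 = 138.8424
s = sqrt(sum((x - mean)^2)/(n-1)) = 1.1826987
u_A = s / sqrt(n) = 1.1826987 / sqrt(10) = 0.37400217
u_B1 = 1.31 / sqrt(6) = 0.53480526
u_B2 = 0.964 / sqrt(3) = 0.55656566
uc = sqrt(0.37400217^2 + 0.53480526^2 + 0.55656566^2) = 0.85770602
U = k * uc = 3 * 0.85770602
U = 2.5731

2.5731


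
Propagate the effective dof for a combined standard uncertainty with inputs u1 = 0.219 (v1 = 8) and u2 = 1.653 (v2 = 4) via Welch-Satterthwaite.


uc = sqrt(u1^2 + u2^2) = sqrt(0.219^2 + 1.653^2) = 1.6674442
v_eff = uc^4 / (u1^4/v1 + u2^4/v2)
= 1.6674442^4 / (0.219^4/8 + 1.653^4/4)
= 7.7304582 / 1.8668023
v_eff = 4.1410

4.1410


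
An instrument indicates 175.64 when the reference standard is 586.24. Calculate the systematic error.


Systematic error = measured - true
= 175.64 - 586.24
= -410.6000

-410.6000


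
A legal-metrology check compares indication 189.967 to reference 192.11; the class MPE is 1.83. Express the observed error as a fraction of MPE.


e = indication - reference = 189.967 - 192.11 = -2.1430
|e| = 2.1430
ratio = |e| / MPE = 2.1430 / 1.83
ratio = 1.1710

1.1710


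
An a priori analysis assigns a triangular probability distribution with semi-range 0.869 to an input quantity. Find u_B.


u_B = half_width / sqrt(6)
u_B = 0.869 / 2.4494897
u_B = 0.3548

0.3548


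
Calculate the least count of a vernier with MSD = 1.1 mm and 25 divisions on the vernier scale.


LC = MSD / n_div
= 1.1 / 25
= 0.0440

0.0440


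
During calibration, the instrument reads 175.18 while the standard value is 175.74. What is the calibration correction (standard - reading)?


Correction = standard - reading
= 175.74 - 175.18
= 0.5600

0.5600


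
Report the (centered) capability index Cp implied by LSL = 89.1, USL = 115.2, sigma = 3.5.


Cp = (USL - LSL) / (6 * sigma)
= (115.2 - 89.1) / (6 * 3.5)
= 26.1000 / 21.0000
= 1.2429

1.2429


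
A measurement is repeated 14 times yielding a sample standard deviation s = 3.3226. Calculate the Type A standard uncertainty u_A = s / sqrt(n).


u_A = s / sqrt(n)
u_A = 3.3226 / sqrt(14)
u_A = 3.3226 / 3.7416574
u_A = 0.8880

0.8880


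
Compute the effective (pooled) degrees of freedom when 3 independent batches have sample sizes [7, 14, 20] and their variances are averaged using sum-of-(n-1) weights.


nu = sum_i (n_i - 1)
nu = ((7 - 1) + (14 - 1) + (20 - 1))
nu = 6 + 13 + 19
nu = 38

38


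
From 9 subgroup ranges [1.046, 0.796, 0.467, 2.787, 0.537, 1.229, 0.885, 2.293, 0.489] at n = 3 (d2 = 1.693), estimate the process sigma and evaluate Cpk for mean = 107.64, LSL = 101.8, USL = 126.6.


R_bar = (1.046 + 0.796 + 0.467 + 2.787 + 0.537 + 1.229 + 0.885 + 2.293 + 0.489) / 9 = 1.1698889
sigma = R_bar / d2 = 1.1698889 / 1.693 = 0.6910153
Cp = (USL - LSL)/(6*sigma) = (126.6 - 101.8)/(6*0.6910153) = 5.9815
Cpu = (126.6 - 107.64)/(3*0.6910153) = 9.1460
Cpl = (107.64 - 101.8)/(3*0.6910153) = 2.8171
Cpk = min(Cpu, Cpl) = 2.8171

2.8171


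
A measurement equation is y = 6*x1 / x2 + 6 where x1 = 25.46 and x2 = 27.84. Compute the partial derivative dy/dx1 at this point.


y = 6*x1 / x2 + 6
dy/dx1 = 6/x2
Evaluate at x2 = 27.84: c1 = 6 / 27.84
c1 = 0.2155

0.2155


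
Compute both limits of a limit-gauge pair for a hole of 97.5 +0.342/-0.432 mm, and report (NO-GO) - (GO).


GO = nominal - lower_tol (smallest hole = maximum material condition)
GO = 97.5 - 0.432 = 97.068
NO-GO = nominal + upper_tol (largest hole = least material condition)
NO-GO = 97.5 + 0.342 = 97.842
spread = NO-GO - GO = 97.842 - 97.068 = 0.7740

0.7740


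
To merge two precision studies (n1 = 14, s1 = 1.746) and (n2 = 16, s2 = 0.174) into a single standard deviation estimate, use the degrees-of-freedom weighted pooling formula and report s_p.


s_p = sqrt(((n1-1)*s1^2 + (n2-1)*s2^2) / (n1+n2-2))
numerator = (14-1)*1.746^2 + (16-1)*0.174^2 = 39.630708 + 0.45414 = 40.084848
denominator = 14 + 16 - 2 = 28
s_p^2 = 40.084848 / 28 = 1.4316017
s_p = sqrt(1.4316017) = 1.1965

1.1965


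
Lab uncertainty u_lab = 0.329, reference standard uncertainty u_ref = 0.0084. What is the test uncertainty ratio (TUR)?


TUR = u_lab / u_ref
= 0.329 / 0.0084
= 39.1667

39.1667


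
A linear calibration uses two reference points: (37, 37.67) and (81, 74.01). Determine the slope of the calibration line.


slope = (y2 - y1) / (x2 - x1)
= (74.01 - 37.67) / (81 - 37)
= 36.3400 / 44
= 0.8259

0.8259


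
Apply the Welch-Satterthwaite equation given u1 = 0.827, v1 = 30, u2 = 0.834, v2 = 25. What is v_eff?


uc = sqrt(u1^2 + u2^2) = sqrt(0.827^2 + 0.834^2) = 1.1745148
v_eff = uc^4 / (u1^4/v1 + u2^4/v2)
= 1.1745148^4 / (0.827^4/30 + 0.834^4/25)
= 1.9029789 / 0.034943889
v_eff = 54.4581

54.4581


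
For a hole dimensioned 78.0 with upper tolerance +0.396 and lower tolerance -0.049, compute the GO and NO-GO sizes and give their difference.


GO = nominal - lower_tol (smallest hole = maximum material condition)
GO = 78.0 - 0.049 = 77.951
NO-GO = nominal + upper_tol (largest hole = least material condition)
NO-GO = 78.0 + 0.396 = 78.396
spread = NO-GO - GO = 78.396 - 77.951 = 0.4450

0.4450


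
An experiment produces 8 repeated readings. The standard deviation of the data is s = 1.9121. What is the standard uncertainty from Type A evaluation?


u_A = s / sqrt(n)
u_A = 1.9121 / sqrt(8)
u_A = 1.9121 / 2.8284271
u_A = 0.6760

0.6760


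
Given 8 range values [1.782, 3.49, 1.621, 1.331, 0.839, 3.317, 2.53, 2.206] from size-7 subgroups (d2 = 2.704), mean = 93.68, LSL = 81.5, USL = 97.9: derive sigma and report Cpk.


R_bar = (1.782 + 3.49 + 1.621 + 1.331 + 0.839 + 3.317 + 2.53 + 2.206) / 8 = 2.1395
sigma = R_bar / d2 = 2.1395 / 2.704 = 0.79123521
Cp = (USL - LSL)/(6*sigma) = (97.9 - 81.5)/(6*0.79123521) = 3.4545
Cpu = (97.9 - 93.68)/(3*0.79123521) = 1.7778
Cpl = (93.68 - 81.5)/(3*0.79123521) = 5.1312
Cpk = min(Cpu, Cpl) = 1.7778

1.7778


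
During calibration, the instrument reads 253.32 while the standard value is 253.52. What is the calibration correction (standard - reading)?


Correction = standard - reading
= 253.52 - 253.32
= 0.2000

0.2000


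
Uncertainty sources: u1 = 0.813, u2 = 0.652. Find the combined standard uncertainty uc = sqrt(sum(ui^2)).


uc = sqrt(0.813^2 + 0.652^2)
uc = sqrt(1.086073)
uc = 1.0421

1.0421


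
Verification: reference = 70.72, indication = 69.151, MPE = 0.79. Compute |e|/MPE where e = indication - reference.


e = indication - reference = 69.151 - 70.72 = -1.5690
|e| = 1.5690
ratio = |e| / MPE = 1.5690 / 0.79
ratio = 1.9861

1.9861


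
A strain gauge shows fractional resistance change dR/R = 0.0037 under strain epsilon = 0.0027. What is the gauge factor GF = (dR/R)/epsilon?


GF = (dR/R) / epsilon
= 0.0037 / 0.0027
= 1.3704

1.3704


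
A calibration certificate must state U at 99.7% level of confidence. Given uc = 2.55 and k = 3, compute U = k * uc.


U = k * uc
U = 3 * 2.55
U = 7.6500

7.6500


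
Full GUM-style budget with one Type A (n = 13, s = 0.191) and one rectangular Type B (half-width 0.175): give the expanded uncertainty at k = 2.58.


u_A = s / sqrt(n) = 0.191 / sqrt(13) = 0.052973869
u_B = half_width / sqrt(3) = 0.175 / sqrt(3) = 0.1010363
uc = sqrt(u_A^2 + u_B^2) = sqrt(0.052973869^2 + 0.1010363^2) = 0.1140814
U = k * uc = 2.58 * 0.1140814
U = 0.2943

0.2943


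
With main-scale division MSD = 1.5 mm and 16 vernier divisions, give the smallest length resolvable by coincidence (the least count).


LC = MSD / n_div
= 1.5 / 16
= 0.0938

0.0938


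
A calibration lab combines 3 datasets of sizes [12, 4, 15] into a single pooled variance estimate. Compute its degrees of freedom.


nu = sum_i (n_i - 1)
nu = ((12 - 1) + (4 - 1) + (15 - 1))
nu = 11 + 3 + 14
nu = 28

28


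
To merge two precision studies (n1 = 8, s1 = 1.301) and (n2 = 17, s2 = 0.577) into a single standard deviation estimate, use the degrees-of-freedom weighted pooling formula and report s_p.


s_p = sqrt(((n1-1)*s1^2 + (n2-1)*s2^2) / (n1+n2-2))
numerator = (8-1)*1.301^2 + (17-1)*0.577^2 = 11.848207 + 5.326864 = 17.175071
denominator = 8 + 17 - 2 = 23
s_p^2 = 17.175071 / 23 = 0.74674222
s_p = sqrt(0.74674222) = 0.8641

0.8641


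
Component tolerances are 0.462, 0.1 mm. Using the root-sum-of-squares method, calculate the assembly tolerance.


RSS = sqrt(0.462^2 + 0.1^2)
= sqrt(0.223444)
= 0.4727

0.4727


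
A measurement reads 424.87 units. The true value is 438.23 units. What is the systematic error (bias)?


Systematic error = measured - true
= 424.87 - 438.23
= -13.3600

-13.3600


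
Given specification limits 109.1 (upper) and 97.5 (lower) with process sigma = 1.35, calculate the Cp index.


Cp = (USL - LSL) / (6 * sigma)
= (109.1 - 97.5) / (6 * 1.35)
= 11.6000 / 8.1000
= 1.4321

1.4321


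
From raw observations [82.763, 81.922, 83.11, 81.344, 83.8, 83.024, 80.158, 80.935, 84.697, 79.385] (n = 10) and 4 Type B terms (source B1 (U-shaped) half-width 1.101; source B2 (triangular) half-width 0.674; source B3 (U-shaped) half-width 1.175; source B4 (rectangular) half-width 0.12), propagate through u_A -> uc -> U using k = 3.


mean = (82.763 + 81.922 + 83.11 + 81.344 + 83.8 + 83.024 + 80.158 + 80.935 + 84.697 + 79.385) / 10 = 82.1138
s = sqrt(sum((x - mean)^2)/(n-1)) = 1.6682987
u_A = s / sqrt(n) = 1.6682987 / sqrt(10) = 0.52756237
u_B1 = 1.101 / sqrt(2) = 0.77852457
u_B2 = 0.674 / sqrt(6) = 0.27515935
u_B3 = 1.175 / sqrt(2) = 0.83085047
u_B4 = 0.12 / sqrt(3) = 0.069282032
uc = sqrt(0.52756237^2 + 0.77852457^2 + 0.27515935^2 + 0.83085047^2 + 0.069282032^2) = 1.2865643
U = k * uc = 3 * 1.2865643
U = 3.8597

3.8597


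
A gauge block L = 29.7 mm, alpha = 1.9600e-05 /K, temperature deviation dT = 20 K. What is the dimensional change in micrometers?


dL = L * alpha * dT
= 29.7 * 1.9600e-05 * 20
= 0.0116424 mm
dL_um = 0.0116424 * 1000 = 11.6424 um

11.6424


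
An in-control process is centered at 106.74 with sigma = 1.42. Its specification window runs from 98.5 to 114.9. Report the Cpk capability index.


Cpu = (USL - mean) / (3*sigma) = (114.9 - 106.74) / (3*1.42) = 1.9155
Cpl = (mean - LSL) / (3*sigma) = (106.74 - 98.5) / (3*1.42) = 1.9343
Cpk = min(Cpu, Cpl) = 1.9155

1.9155


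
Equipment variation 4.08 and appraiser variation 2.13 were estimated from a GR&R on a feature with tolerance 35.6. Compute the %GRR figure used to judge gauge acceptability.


GRR = sqrt(EV^2 + AV^2) = sqrt(4.08^2 + 2.13^2) = 4.6025319
%GRR = GRR / tol * 100 = 4.6025319 / 35.6 * 100
%GRR = 12.9285

12.9285


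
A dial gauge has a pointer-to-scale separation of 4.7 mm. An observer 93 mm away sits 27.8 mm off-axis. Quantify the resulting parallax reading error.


error = h * offset / d
= 4.7 * 27.8 / 93
= 1.4049

1.4049


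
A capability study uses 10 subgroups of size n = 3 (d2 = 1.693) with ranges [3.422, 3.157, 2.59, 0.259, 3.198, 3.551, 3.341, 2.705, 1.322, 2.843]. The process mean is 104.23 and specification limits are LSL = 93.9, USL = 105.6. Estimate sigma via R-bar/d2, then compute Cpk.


R_bar = (3.422 + 3.157 + 2.59 + 0.259 + 3.198 + 3.551 + 3.341 + 2.705 + 1.322 + 2.843) / 10 = 2.6388
sigma = R_bar / d2 = 2.6388 / 1.693 = 1.5586533
Cp = (USL - LSL)/(6*sigma) = (105.6 - 93.9)/(6*1.5586533) = 1.2511
Cpu = (105.6 - 104.23)/(3*1.5586533) = 0.2930
Cpl = (104.23 - 93.9)/(3*1.5586533) = 2.2092
Cpk = min(Cpu, Cpl) = 0.2930

0.2930


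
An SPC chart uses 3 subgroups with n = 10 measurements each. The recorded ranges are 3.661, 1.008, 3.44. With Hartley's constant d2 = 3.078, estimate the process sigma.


R_bar = (3.661 + 1.008 + 3.44) / 3
R_bar = 8.109 / 3 = 2.703
sigma_hat = R_bar / d2 = 2.703 / 3.078 = 0.8782

0.8782


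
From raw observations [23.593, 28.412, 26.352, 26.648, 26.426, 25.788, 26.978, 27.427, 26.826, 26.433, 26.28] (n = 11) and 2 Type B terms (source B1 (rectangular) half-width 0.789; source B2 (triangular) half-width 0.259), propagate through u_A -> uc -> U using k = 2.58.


mean = (23.593 + 28.412 + 26.352 + 26.648 + 26.426 + 25.788 + 26.978 + 27.427 + 26.826 + 26.433 + 26.28) / 11 = 26.46936364
s = sqrt(sum((x - mean)^2)/(n-1)) = 1.1789518
u_A = s / sqrt(n) = 1.1789518 / sqrt(11) = 0.35546734
u_B1 = 0.789 / sqrt(3) = 0.45552936
u_B2 = 0.259 / sqrt(6) = 0.10573631
uc = sqrt(0.35546734^2 + 0.45552936^2 + 0.10573631^2) = 0.58740463
U = k * uc = 2.58 * 0.58740463
U = 1.5155

1.5155


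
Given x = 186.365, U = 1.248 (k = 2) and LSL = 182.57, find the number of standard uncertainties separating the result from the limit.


u = U / k = 1.248 / 2 = 0.624
margin = |LSL - x| = |182.57 - 186.365| = 3.795
z = margin / u = 3.795 / 0.624
z = 6.0817

6.0817


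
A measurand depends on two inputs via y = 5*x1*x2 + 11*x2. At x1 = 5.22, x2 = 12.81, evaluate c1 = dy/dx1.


y = 5*x1*x2 + 11*x2
dy/dx1 = 5*x2
Evaluate at x2 = 12.81: c1 = 5 * 12.81
c1 = 64.0500

64.0500


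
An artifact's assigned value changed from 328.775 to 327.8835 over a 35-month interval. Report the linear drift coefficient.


rate = (v2 - v1) / months
= (327.8835 - 328.775) / 35
= -0.8915 / 35
= -0.0255

-0.0255


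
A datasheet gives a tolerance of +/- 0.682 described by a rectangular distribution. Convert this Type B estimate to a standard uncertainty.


u_B = half_width / sqrt(3)
u_B = 0.682 / 1.7320508
u_B = 0.3938

0.3938


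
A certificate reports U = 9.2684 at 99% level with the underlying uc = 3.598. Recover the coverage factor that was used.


k = U / uc
k = 9.2684 / 3.598
k = 2.576

2.576


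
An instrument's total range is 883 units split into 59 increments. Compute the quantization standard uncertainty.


resolution = range / divisions
resolution = 883 / 59 = 14.966102
u_res = resolution / (2*sqrt(3))
u_res = 14.966102 / 3.4641016
u_res = 4.3203

4.3203


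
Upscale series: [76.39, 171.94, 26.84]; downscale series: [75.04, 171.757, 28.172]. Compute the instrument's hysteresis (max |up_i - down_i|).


|76.39 - 75.04| = 1.3500
|171.94 - 171.757| = 0.1830
|26.84 - 28.172| = 1.3320
hysteresis = max(diffs) = 1.3500

1.3500
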